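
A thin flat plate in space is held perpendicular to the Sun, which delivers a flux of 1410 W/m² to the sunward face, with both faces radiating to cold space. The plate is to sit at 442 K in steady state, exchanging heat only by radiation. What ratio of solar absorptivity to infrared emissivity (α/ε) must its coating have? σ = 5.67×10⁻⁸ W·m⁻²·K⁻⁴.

Balance: αS·A = εσ·2A·T⁴ ⇒ α/ε = 2σT⁴/S.
α/ε = 2·5.67×10⁻⁸·(442)⁴/1410 = 2·5.67×10⁻⁸·3.817×10¹⁰/1410.

α/ε ≈ 3.07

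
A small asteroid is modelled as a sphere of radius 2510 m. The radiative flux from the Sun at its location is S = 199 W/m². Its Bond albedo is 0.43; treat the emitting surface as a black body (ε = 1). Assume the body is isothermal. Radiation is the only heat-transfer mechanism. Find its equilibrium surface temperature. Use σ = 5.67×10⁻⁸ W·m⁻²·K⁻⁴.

T ≈ 150 K

At equilibrium, absorbed power = emitted power.
Absorbing cross-section = πr² = 1.979×10⁷ m²; emitting surface = 4πr² = 7.917×10⁷ m² (ratio 4).
(1−a)S·A_cross = εσ·A_surf·T⁴  ⇒  T⁴ = (1−a)S/(4σ).
T⁴ = 0.570·199/(4·5.67×10⁻⁸) = 5.001×10⁸ K⁴.
T = (5.001×10⁸)^(1/4).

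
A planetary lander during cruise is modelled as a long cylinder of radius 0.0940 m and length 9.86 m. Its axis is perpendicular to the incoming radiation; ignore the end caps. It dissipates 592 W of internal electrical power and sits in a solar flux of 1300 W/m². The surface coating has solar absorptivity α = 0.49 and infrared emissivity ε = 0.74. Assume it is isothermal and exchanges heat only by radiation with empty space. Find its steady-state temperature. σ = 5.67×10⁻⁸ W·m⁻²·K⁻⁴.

T ≈ 292 K

At steady state, absorbed solar power + internal power = radiated power.
Absorbed: α·S·A_cross = 0.49·1300·1.854 = 1181 W (cross-section 2rL).
Total input = 1181 + 592 = 1773 W.
Radiated: εσ·A_surf·T⁴ with A_surf = 2πrL = 5.824 m².
T⁴ = 1773/(0.74·5.67×10⁻⁸·5.824) = 7.255×10⁹ K⁴.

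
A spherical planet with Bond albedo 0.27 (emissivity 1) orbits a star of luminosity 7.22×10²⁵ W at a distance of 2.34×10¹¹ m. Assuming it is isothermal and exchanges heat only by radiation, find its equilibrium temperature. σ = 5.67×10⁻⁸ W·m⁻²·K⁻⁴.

T ≈ 136 K

First find the stellar flux at distance d: S = L/(4πd²) = 7.22×10²⁵/(4π·(2.34×10¹¹)²) = 104.9 W/m².
For an isothermal sphere, absorbed (1−a)S·πr² = emitted σ·4πr²·T⁴, so T⁴ = (1−a)S/(4σ).
T⁴ = 0.730·104.9/(4·5.67×10⁻⁸) = 3.377×10⁸ K⁴.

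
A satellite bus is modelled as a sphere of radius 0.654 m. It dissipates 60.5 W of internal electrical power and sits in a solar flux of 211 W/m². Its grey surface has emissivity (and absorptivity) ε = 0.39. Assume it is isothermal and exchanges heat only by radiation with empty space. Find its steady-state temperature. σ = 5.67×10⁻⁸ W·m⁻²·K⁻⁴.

T ≈ 195 K

At steady state, absorbed solar power + internal power = radiated power.
Absorbed: α·S·A_cross = 0.39·211·1.344 = 110.6 W (cross-section πr²).
Total input = 110.6 + 60.5 = 171.1 W.
Radiated: εσ·A_surf·T⁴ with A_surf = 4πr² = 5.375 m².
T⁴ = 171.1/(0.39·5.67×10⁻⁸·5.375) = 1.439×10⁹ K⁴.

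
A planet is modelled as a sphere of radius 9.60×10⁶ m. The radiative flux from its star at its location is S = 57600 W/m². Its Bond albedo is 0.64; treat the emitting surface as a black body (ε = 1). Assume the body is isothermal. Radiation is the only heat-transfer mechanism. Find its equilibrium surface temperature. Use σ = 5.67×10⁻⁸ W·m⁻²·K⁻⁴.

T ≈ 550 K

At equilibrium, absorbed power = emitted power.
Absorbing cross-section = πr² = 2.895×10¹⁴ m²; emitting surface = 4πr² = 1.158×10¹⁵ m² (ratio 4).
(1−a)S·A_cross = εσ·A_surf·T⁴  ⇒  T⁴ = (1−a)S/(4σ).
T⁴ = 0.360·57600/(4·5.67×10⁻⁸) = 9.143×10¹⁰ K⁴.
T = (9.143×10¹⁰)^(1/4).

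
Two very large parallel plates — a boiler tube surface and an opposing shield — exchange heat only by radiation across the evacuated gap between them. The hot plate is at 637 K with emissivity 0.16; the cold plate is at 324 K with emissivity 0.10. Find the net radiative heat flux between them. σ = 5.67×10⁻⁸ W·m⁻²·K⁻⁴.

q ≈ 571 W/m²

For two infinite grey parallel plates, q = σ(T₁⁴ − T₂⁴)/(1/ε₁ + 1/ε₂ − 1).
T₁⁴ − T₂⁴ = 1.646×10¹¹ − 1.102×10¹⁰ = 1.536×10¹¹ K⁴.
1/ε₁ + 1/ε₂ − 1 = 6.250 + 10.00 − 1 = 15.25.
q = 5.67×10⁻⁸ × 1.536×10¹¹ / 15.25.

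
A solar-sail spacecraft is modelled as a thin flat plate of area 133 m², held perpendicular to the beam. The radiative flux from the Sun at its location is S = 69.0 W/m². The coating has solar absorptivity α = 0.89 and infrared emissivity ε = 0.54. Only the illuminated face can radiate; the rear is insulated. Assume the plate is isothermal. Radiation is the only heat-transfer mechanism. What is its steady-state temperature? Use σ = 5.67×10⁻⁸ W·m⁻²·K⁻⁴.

At equilibrium, absorbed power = emitted power.
Absorbing cross-section = A = 133.0 m²; emitting surface = A = 133.0 m² (ratio 1).
αS·A_cross = εσ·A_surf·T⁴  ⇒  T⁴ = αS/(ε·1σ).
T⁴ = 0.890·69.0/(0.54·1·5.67×10⁻⁸) = 2.006×10⁹ K⁴.
T = (2.006×10⁹)^(1/4).

T ≈ 212 K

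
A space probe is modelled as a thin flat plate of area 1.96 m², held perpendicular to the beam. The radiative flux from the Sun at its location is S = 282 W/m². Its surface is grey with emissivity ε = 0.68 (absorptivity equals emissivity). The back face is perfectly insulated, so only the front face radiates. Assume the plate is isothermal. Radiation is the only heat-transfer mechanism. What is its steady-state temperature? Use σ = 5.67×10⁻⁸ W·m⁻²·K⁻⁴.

At equilibrium, absorbed power = emitted power.
Absorbing cross-section = A = 1.960 m²; emitting surface = A = 1.960 m² (ratio 1).
εS·A_cross = εσ·A_surf·T⁴  ⇒  T⁴ = S/(1σ)   (ε cancels).
T⁴ = 282/(1·5.67×10⁻⁸) = 4.974×10⁹ K⁴.
T = (4.974×10⁹)^(1/4).

T ≈ 266 K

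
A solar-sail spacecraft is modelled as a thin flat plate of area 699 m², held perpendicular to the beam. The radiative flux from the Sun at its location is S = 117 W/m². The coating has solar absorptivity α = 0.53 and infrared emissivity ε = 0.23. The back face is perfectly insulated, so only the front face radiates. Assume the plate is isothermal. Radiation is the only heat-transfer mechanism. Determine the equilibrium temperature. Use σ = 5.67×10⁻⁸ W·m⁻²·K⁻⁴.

At equilibrium, absorbed power = emitted power.
Absorbing cross-section = A = 699.0 m²; emitting surface = A = 699.0 m² (ratio 1).
αS·A_cross = εσ·A_surf·T⁴  ⇒  T⁴ = αS/(ε·1σ).
T⁴ = 0.530·117/(0.23·1·5.67×10⁻⁸) = 4.755×10⁹ K⁴.
T = (4.755×10⁹)^(1/4).

T ≈ 263 K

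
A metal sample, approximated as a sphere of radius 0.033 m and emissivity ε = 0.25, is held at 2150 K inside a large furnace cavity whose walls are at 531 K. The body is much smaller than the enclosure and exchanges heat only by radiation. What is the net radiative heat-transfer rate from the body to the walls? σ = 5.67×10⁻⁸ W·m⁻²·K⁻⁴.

P_net ≈ 4130 W

For a small grey body in a large enclosure: P_net = εσA(T_body⁴ − T_wall⁴).
A = 4πr² = 0.01368 m²; T_body⁴ − T_wall⁴ = 2.137×10¹³ − 7.950×10¹⁰ = 2.129×10¹³ K⁴.
|P_net| = 0.25·5.67×10⁻⁸·0.01368·2.129×10¹³.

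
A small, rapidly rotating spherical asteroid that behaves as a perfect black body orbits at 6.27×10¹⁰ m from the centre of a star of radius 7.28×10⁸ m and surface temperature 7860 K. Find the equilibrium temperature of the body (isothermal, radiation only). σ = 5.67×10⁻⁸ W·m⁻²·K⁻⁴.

The star's surface emits σT_*⁴; at distance d the flux is S = σT_*⁴(R_*/d)².
S = 5.67×10⁻⁸·(7860)⁴·(7.28×10⁸/6.27×10¹⁰)² = 29170 W/m².
For an isothermal sphere T⁴ = (1−a)S/(4σ) = 1.286×10¹¹ K⁴.

T ≈ 599 K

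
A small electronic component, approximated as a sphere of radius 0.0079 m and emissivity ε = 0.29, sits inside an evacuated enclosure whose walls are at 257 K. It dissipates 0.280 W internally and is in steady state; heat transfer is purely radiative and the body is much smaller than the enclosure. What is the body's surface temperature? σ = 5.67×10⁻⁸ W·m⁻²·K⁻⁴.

T ≈ 402 K

For a small grey body in a large enclosure, net radiated power = εσA(T⁴ − T_w⁴).
Steady state: P = εσA(T⁴ − T_w⁴) with A = 4πr² = 7.843×10⁻⁴ m².
T⁴ = P/(εσA) + T_w⁴ = 0.280/(0.29·5.67×10⁻⁸·7.843×10⁻⁴) + (257)⁴
    = 2.171×10¹⁰ + 4.362×10⁹ = 2.608×10¹⁰ K⁴.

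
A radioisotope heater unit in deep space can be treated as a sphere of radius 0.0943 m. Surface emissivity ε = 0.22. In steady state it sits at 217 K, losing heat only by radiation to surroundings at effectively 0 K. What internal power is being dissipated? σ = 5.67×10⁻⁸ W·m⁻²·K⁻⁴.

P ≈ 3.09 W

Steady state: P = εσA T⁴.
A = 4πr² = 0.1117 m²; T⁴ = (217)⁴ = 2.217×10⁹ K⁴.
P = 0.22 × 5.67×10⁻⁸ × 0.1117 × 2.217×10⁹.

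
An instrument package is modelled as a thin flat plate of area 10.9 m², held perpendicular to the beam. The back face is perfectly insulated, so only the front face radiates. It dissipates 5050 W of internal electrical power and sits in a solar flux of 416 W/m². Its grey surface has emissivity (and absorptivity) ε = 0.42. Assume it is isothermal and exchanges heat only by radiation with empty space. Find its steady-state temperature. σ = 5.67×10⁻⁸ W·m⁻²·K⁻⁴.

At steady state, absorbed solar power + internal power = radiated power.
Absorbed: α·S·A_cross = 0.42·416·10.90 = 1904 W (cross-section A).
Total input = 1904 + 5050 = 6954 W.
Radiated: εσ·A_surf·T⁴ with A_surf = A = 10.90 m².
T⁴ = 6954/(0.42·5.67×10⁻⁸·10.90) = 2.679×10¹⁰ K⁴.

T ≈ 405 K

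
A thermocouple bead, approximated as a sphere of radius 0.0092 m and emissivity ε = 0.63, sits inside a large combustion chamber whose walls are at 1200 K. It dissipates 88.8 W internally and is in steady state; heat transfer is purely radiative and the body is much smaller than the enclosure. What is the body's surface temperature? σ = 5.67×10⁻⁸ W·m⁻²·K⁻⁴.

For a small grey body in a large enclosure, net radiated power = εσA(T⁴ − T_w⁴).
Steady state: P = εσA(T⁴ − T_w⁴) with A = 4πr² = 0.001064 m².
T⁴ = P/(εσA) + T_w⁴ = 88.8/(0.63·5.67×10⁻⁸·0.001064) + (1200)⁴
    = 2.337×10¹² + 2.074×10¹² = 4.411×10¹² K⁴.

T ≈ 1450 K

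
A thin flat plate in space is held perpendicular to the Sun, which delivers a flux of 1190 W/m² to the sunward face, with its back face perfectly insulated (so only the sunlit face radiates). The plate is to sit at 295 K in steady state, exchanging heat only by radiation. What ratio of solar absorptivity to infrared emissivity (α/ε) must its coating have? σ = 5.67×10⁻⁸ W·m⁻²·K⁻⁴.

Balance: αS·A = εσ·1A·T⁴ ⇒ α/ε = σT⁴/S.
α/ε = 5.67×10⁻⁸·(295)⁴/1190 = 5.67×10⁻⁸·7.573×10⁹/1190.

α/ε ≈ 0.361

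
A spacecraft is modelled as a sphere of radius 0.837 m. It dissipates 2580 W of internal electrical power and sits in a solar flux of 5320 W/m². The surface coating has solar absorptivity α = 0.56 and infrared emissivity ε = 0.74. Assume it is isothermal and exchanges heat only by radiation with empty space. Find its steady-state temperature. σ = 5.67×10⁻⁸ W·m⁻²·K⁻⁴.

At steady state, absorbed solar power + internal power = radiated power.
Absorbed: α·S·A_cross = 0.56·5320·2.201 = 6557 W (cross-section πr²).
Total input = 6557 + 2580 = 9137 W.
Radiated: εσ·A_surf·T⁴ with A_surf = 4πr² = 8.804 m².
T⁴ = 9137/(0.74·5.67×10⁻⁸·8.804) = 2.474×10¹⁰ K⁴.

T ≈ 397 K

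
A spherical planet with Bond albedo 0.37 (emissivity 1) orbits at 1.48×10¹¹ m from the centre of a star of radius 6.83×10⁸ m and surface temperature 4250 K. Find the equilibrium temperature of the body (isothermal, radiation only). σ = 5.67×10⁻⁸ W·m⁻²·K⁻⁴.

The star's surface emits σT_*⁴; at distance d the flux is S = σT_*⁴(R_*/d)².
S = 5.67×10⁻⁸·(4250)⁴·(6.83×10⁸/1.48×10¹¹)² = 394.0 W/m².
For an isothermal sphere T⁴ = (1−a)S/(4σ) = 1.094×10⁹ K⁴.

T ≈ 182 K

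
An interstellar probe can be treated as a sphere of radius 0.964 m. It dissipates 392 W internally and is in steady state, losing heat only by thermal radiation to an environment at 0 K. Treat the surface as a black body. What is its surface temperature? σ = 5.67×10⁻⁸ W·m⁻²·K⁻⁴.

Steady state: internal power = radiated power, P = εσA T⁴.
Radiating area A = 4πr² = 11.68 m².
T⁴ = P/(εσA) = 392/(1.0·5.67×10⁻⁸·11.68) = 5.920×10⁸ K⁴.
T = (5.920×10⁸)^(1/4).

T ≈ 156 K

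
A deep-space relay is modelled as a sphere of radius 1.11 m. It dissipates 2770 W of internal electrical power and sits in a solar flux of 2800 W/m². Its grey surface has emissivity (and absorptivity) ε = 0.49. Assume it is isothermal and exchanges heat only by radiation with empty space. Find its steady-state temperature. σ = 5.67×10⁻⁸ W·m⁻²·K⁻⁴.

At steady state, absorbed solar power + internal power = radiated power.
Absorbed: α·S·A_cross = 0.49·2800·3.871 = 5311 W (cross-section πr²).
Total input = 5311 + 2770 = 8081 W.
Radiated: εσ·A_surf·T⁴ with A_surf = 4πr² = 15.48 m².
T⁴ = 8081/(0.49·5.67×10⁻⁸·15.48) = 1.879×10¹⁰ K⁴.

T ≈ 370 K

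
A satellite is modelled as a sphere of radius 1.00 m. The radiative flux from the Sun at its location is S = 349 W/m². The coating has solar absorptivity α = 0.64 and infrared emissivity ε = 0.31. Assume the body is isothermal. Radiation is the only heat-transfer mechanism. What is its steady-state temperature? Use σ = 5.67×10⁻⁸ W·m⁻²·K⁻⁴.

At equilibrium, absorbed power = emitted power.
Absorbing cross-section = πr² = 3.142 m²; emitting surface = 4πr² = 12.57 m² (ratio 4).
αS·A_cross = εσ·A_surf·T⁴  ⇒  T⁴ = αS/(ε·4σ).
T⁴ = 0.640·349/(0.31·4·5.67×10⁻⁸) = 3.177×10⁹ K⁴.
T = (3.177×10⁹)^(1/4).

T ≈ 237 K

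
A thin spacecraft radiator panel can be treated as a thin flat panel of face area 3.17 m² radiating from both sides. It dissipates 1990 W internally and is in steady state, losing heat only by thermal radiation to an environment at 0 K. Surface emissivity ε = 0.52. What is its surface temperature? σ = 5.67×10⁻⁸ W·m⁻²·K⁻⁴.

T ≈ 321 K

Steady state: internal power = radiated power, P = εσA T⁴.
Radiating area A = 2·3.17 = 6.340 m².
T⁴ = P/(εσA) = 1990/(0.52·5.67×10⁻⁸·6.340) = 1.065×10¹⁰ K⁴.
T = (1.065×10¹⁰)^(1/4).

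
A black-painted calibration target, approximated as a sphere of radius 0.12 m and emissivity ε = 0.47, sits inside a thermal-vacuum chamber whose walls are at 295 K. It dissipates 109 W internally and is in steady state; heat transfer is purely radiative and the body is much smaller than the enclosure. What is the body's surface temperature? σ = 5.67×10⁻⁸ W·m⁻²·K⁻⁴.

For a small grey body in a large enclosure, net radiated power = εσA(T⁴ − T_w⁴).
Steady state: P = εσA(T⁴ − T_w⁴) with A = 4πr² = 0.1810 m².
T⁴ = P/(εσA) + T_w⁴ = 109/(0.47·5.67×10⁻⁸·0.1810) + (295)⁴
    = 2.260×10¹⁰ + 7.573×10⁹ = 3.018×10¹⁰ K⁴.

T ≈ 417 K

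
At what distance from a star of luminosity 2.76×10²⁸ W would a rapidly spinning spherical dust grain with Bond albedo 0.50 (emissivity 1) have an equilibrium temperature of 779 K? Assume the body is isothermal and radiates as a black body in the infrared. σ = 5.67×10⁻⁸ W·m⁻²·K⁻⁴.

For an isothermal black-emitting sphere, (1−a)S·πr² = σ·4πr²·T⁴ ⇒ S = 4σT⁴/(1−a).
S = 4·5.67×10⁻⁸·(779)⁴/0.500 = 1.670×10⁵ W/m².
Flux falls as S = L/(4πd²), so d = √(L/(4πS)) = √(2.76×10²⁸/(4π·1.670×10⁵)).

d ≈ 1.15×10¹¹ m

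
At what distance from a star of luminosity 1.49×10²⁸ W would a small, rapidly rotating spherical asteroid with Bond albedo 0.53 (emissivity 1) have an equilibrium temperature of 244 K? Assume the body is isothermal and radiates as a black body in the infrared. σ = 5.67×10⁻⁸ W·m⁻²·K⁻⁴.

d ≈ 8.33×10¹¹ m

For an isothermal black-emitting sphere, (1−a)S·πr² = σ·4πr²·T⁴ ⇒ S = 4σT⁴/(1−a).
S = 4·5.67×10⁻⁸·(244)⁴/0.470 = 1710 W/m².
Flux falls as S = L/(4πd²), so d = √(L/(4πS)) = √(1.49×10²⁸/(4π·1710)).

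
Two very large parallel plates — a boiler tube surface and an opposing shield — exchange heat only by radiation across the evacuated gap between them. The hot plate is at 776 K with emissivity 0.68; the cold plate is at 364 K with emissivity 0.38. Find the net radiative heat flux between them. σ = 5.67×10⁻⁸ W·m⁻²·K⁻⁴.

q ≈ 6310 W/m²

For two infinite grey parallel plates, q = σ(T₁⁴ − T₂⁴)/(1/ε₁ + 1/ε₂ − 1).
T₁⁴ − T₂⁴ = 3.626×10¹¹ − 1.756×10¹⁰ = 3.451×10¹¹ K⁴.
1/ε₁ + 1/ε₂ − 1 = 1.471 + 2.632 − 1 = 3.102.
q = 5.67×10⁻⁸ × 3.451×10¹¹ / 3.102.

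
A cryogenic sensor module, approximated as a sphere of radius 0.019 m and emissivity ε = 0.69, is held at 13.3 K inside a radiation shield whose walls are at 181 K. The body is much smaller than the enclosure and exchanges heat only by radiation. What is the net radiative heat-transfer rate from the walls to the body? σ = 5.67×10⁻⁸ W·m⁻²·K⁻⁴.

For a small grey body in a large enclosure: P_net = εσA(T_body⁴ − T_wall⁴).
A = 4πr² = 0.004536 m²; T_body⁴ − T_wall⁴ = 31290 − 1.073×10⁹ = -1.073×10⁹ K⁴.
|P_net| = 0.69·5.67×10⁻⁸·0.004536·1.073×10⁹.

P_net ≈ 0.190 W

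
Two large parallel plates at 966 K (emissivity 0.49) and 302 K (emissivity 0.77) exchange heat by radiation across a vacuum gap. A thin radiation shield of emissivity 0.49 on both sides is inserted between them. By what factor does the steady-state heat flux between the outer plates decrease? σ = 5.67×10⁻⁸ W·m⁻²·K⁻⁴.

Without shield: q₀ = σΔ(T⁴)/(1/ε₁+1/ε₂−1) with denominator 2.340.
With shield the two gaps are in series; the resistances add: (1/ε₁+1/ε_s−1)+(1/ε_s+1/ε₂−1) = 3.082+2.340 = 5.421.
Heat-flux ratio q₀/q = 5.421/2.340.

factor ≈ 2.32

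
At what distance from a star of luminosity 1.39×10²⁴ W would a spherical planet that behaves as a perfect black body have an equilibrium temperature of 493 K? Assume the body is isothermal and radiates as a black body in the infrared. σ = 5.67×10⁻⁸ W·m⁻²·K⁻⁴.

For an isothermal black-emitting sphere, (1−a)S·πr² = σ·4πr²·T⁴ ⇒ S = 4σT⁴/(1−a).
S = 4·5.67×10⁻⁸·(493)⁴/1.00 = 13400 W/m².
Flux falls as S = L/(4πd²), so d = √(L/(4πS)) = √(1.39×10²⁴/(4π·13400)).

d ≈ 2.87×10⁹ m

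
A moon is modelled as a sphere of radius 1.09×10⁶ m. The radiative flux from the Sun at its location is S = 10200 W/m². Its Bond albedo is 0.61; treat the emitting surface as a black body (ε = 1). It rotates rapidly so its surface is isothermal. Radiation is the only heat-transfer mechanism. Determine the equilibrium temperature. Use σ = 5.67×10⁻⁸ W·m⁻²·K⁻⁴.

At equilibrium, absorbed power = emitted power.
Absorbing cross-section = πr² = 3.733×10¹² m²; emitting surface = 4πr² = 1.493×10¹³ m² (ratio 4).
(1−a)S·A_cross = εσ·A_surf·T⁴  ⇒  T⁴ = (1−a)S/(4σ).
T⁴ = 0.390·10200/(4·5.67×10⁻⁸) = 1.754×10¹⁰ K⁴.
T = (1.754×10¹⁰)^(1/4).

T ≈ 364 K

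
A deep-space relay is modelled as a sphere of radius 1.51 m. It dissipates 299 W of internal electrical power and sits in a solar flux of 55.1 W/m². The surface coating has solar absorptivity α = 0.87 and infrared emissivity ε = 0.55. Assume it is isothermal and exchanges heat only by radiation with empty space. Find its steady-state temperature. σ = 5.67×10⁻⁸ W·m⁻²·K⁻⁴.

T ≈ 164 K

At steady state, absorbed solar power + internal power = radiated power.
Absorbed: α·S·A_cross = 0.87·55.1·7.163 = 343.4 W (cross-section πr²).
Total input = 343.4 + 299 = 642.4 W.
Radiated: εσ·A_surf·T⁴ with A_surf = 4πr² = 28.65 m².
T⁴ = 642.4/(0.55·5.67×10⁻⁸·28.65) = 7.189×10⁸ K⁴.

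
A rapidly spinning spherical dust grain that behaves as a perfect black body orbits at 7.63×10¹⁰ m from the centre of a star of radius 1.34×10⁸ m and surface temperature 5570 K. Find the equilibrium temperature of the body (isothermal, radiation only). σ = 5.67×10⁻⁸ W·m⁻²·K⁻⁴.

T ≈ 165 K

The star's surface emits σT_*⁴; at distance d the flux is S = σT_*⁴(R_*/d)².
S = 5.67×10⁻⁸·(5570)⁴·(1.34×10⁸/7.63×10¹⁰)² = 168.3 W/m².
For an isothermal sphere T⁴ = (1−a)S/(4σ) = 7.422×10⁸ K⁴.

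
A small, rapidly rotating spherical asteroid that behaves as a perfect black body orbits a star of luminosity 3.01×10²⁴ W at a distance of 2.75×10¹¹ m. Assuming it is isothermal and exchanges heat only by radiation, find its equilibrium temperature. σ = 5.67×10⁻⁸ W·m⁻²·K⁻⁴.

T ≈ 61.1 K

First find the stellar flux at distance d: S = L/(4πd²) = 3.01×10²⁴/(4π·(2.75×10¹¹)²) = 3.167 W/m².
For an isothermal sphere, absorbed (1−a)S·πr² = emitted σ·4πr²·T⁴, so T⁴ = (1−a)S/(4σ).
T⁴ = 1.00·3.167/(4·5.67×10⁻⁸) = 1.397×10⁷ K⁴.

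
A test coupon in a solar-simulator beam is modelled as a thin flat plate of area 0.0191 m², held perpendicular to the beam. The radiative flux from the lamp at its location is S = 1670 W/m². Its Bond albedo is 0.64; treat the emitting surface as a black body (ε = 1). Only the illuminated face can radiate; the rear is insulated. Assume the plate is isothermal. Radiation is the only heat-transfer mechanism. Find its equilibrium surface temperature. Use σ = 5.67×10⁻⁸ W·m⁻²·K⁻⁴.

T ≈ 321 K

At equilibrium, absorbed power = emitted power.
Absorbing cross-section = A = 0.01910 m²; emitting surface = A = 0.01910 m² (ratio 1).
(1−a)S·A_cross = εσ·A_surf·T⁴  ⇒  T⁴ = (1−a)S/(1σ).
T⁴ = 0.360·1670/(1·5.67×10⁻⁸) = 1.060×10¹⁰ K⁴.
T = (1.060×10¹⁰)^(1/4).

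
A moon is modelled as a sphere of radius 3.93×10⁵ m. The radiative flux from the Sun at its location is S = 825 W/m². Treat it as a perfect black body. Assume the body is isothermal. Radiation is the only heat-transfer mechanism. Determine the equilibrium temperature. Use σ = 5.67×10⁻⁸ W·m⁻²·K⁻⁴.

T ≈ 246 K

At equilibrium, absorbed power = emitted power.
Absorbing cross-section = πr² = 4.852×10¹¹ m²; emitting surface = 4πr² = 1.941×10¹² m² (ratio 4).
S·A_cross = εσ·A_surf·T⁴  ⇒  T⁴ = S/(4σ).
T⁴ = 1.00·825/(4·5.67×10⁻⁸) = 3.638×10⁹ K⁴.
T = (3.638×10⁹)^(1/4).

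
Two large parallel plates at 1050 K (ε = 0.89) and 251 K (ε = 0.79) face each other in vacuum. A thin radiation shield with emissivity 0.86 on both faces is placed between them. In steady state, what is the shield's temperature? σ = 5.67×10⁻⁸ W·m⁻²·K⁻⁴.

T_s ≈ 895 K

In steady state the net flux on the hot side equals that on the cold side.
σ(T₁⁴−T_s⁴)/D₁ = σ(T_s⁴−T₂⁴)/D₂, with D₁ = 1/ε₁+1/ε_s−1 = 1.286, D₂ = 1/ε_s+1/ε₂−1 = 1.429.
Solve for T_s⁴: T_s⁴ = (D₂·T₁⁴ + D₁·T₂⁴)/(D₁+D₂) = 6.415×10¹¹ K⁴.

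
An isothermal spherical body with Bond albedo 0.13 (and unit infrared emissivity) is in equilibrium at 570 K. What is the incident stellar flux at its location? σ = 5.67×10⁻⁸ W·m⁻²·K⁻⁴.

(1−a)S·πr² = σ·4πr²·T⁴ ⇒ S = 4σT⁴/(1−a).
S = 4·5.67×10⁻⁸·1.056×10¹¹/0.870.

S ≈ 27500 W/m²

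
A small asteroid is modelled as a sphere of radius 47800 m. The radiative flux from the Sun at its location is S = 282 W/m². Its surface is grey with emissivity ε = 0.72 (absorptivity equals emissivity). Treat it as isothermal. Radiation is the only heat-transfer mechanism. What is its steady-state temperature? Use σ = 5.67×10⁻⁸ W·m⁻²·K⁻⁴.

T ≈ 188 K

At equilibrium, absorbed power = emitted power.
Absorbing cross-section = πr² = 7.178×10⁹ m²; emitting surface = 4πr² = 2.871×10¹⁰ m² (ratio 4).
εS·A_cross = εσ·A_surf·T⁴  ⇒  T⁴ = S/(4σ)   (ε cancels).
T⁴ = 282/(4·5.67×10⁻⁸) = 1.243×10⁹ K⁴.
T = (1.243×10⁹)^(1/4).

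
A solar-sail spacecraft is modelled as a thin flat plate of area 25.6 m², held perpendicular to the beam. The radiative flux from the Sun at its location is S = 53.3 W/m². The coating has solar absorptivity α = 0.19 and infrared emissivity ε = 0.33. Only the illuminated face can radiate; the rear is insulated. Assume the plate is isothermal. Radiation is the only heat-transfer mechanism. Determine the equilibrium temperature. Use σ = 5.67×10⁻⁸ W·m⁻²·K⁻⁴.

T ≈ 153 K

At equilibrium, absorbed power = emitted power.
Absorbing cross-section = A = 25.60 m²; emitting surface = A = 25.60 m² (ratio 1).
αS·A_cross = εσ·A_surf·T⁴  ⇒  T⁴ = αS/(ε·1σ).
T⁴ = 0.190·53.3/(0.33·1·5.67×10⁻⁸) = 5.412×10⁸ K⁴.
T = (5.412×10⁸)^(1/4).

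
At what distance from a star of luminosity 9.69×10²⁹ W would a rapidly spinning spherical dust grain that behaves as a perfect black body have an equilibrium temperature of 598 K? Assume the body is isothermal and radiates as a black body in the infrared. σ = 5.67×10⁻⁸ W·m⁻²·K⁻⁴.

d ≈ 1.63×10¹² m

For an isothermal black-emitting sphere, (1−a)S·πr² = σ·4πr²·T⁴ ⇒ S = 4σT⁴/(1−a).
S = 4·5.67×10⁻⁸·(598)⁴/1.00 = 29000 W/m².
Flux falls as S = L/(4πd²), so d = √(L/(4πS)) = √(9.69×10²⁹/(4π·29000)).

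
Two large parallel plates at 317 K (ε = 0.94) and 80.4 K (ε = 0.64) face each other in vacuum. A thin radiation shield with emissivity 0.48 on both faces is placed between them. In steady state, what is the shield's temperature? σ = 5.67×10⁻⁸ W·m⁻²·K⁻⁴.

T_s ≈ 273 K

In steady state the net flux on the hot side equals that on the cold side.
σ(T₁⁴−T_s⁴)/D₁ = σ(T_s⁴−T₂⁴)/D₂, with D₁ = 1/ε₁+1/ε_s−1 = 2.147, D₂ = 1/ε_s+1/ε₂−1 = 2.646.
Solve for T_s⁴: T_s⁴ = (D₂·T₁⁴ + D₁·T₂⁴)/(D₁+D₂) = 5.593×10⁹ K⁴.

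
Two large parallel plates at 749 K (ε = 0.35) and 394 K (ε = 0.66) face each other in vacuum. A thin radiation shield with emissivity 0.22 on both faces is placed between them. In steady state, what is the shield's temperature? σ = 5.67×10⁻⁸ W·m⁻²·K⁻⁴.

T_s ≈ 625 K

In steady state the net flux on the hot side equals that on the cold side.
σ(T₁⁴−T_s⁴)/D₁ = σ(T_s⁴−T₂⁴)/D₂, with D₁ = 1/ε₁+1/ε_s−1 = 6.403, D₂ = 1/ε_s+1/ε₂−1 = 5.061.
Solve for T_s⁴: T_s⁴ = (D₂·T₁⁴ + D₁·T₂⁴)/(D₁+D₂) = 1.524×10¹¹ K⁴.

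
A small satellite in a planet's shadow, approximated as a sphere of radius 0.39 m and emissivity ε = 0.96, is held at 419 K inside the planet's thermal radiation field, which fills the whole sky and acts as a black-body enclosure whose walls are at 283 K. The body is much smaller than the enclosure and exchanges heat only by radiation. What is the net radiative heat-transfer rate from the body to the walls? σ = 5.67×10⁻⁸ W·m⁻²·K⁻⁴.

P_net ≈ 2540 W

For a small grey body in a large enclosure: P_net = εσA(T_body⁴ − T_wall⁴).
A = 4πr² = 1.911 m²; T_body⁴ − T_wall⁴ = 3.082×10¹⁰ − 6.414×10⁹ = 2.441×10¹⁰ K⁴.
|P_net| = 0.96·5.67×10⁻⁸·1.911·2.441×10¹⁰.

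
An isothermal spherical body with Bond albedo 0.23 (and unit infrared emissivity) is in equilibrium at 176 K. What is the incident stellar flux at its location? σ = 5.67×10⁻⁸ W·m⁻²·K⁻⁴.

S ≈ 283 W/m²

(1−a)S·πr² = σ·4πr²·T⁴ ⇒ S = 4σT⁴/(1−a).
S = 4·5.67×10⁻⁸·9.595×10⁸/0.770.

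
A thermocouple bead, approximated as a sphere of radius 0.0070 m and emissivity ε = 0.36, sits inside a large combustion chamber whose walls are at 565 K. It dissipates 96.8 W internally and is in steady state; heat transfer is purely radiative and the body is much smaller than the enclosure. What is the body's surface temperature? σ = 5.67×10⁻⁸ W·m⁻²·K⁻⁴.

For a small grey body in a large enclosure, net radiated power = εσA(T⁴ − T_w⁴).
Steady state: P = εσA(T⁴ − T_w⁴) with A = 4πr² = 6.158×10⁻⁴ m².
T⁴ = P/(εσA) + T_w⁴ = 96.8/(0.36·5.67×10⁻⁸·6.158×10⁻⁴) + (565)⁴
    = 7.702×10¹² + 1.019×10¹¹ = 7.804×10¹² K⁴.

T ≈ 1670 K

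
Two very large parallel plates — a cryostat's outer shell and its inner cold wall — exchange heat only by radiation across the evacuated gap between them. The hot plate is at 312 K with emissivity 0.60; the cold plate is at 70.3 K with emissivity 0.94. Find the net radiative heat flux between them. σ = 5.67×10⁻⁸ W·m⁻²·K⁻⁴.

For two infinite grey parallel plates, q = σ(T₁⁴ − T₂⁴)/(1/ε₁ + 1/ε₂ − 1).
T₁⁴ − T₂⁴ = 9.476×10⁹ − 2.442×10⁷ = 9.451×10⁹ K⁴.
1/ε₁ + 1/ε₂ − 1 = 1.667 + 1.064 − 1 = 1.730.
q = 5.67×10⁻⁸ × 9.451×10⁹ / 1.730.

q ≈ 310 W/m²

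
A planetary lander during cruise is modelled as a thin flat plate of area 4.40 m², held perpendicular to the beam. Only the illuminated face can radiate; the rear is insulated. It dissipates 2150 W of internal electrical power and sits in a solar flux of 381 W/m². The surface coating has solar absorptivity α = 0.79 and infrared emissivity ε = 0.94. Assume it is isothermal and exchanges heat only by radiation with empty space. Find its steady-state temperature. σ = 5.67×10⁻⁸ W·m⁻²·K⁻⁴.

T ≈ 349 K

At steady state, absorbed solar power + internal power = radiated power.
Absorbed: α·S·A_cross = 0.79·381·4.400 = 1324 W (cross-section A).
Total input = 1324 + 2150 = 3474 W.
Radiated: εσ·A_surf·T⁴ with A_surf = A = 4.400 m².
T⁴ = 3474/(0.94·5.67×10⁻⁸·4.400) = 1.482×10¹⁰ K⁴.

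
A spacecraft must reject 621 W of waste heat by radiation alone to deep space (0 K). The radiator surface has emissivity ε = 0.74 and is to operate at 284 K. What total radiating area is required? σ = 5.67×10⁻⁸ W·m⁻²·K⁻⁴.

P = εσA T⁴ ⇒ A = P/(εσT⁴).
T⁴ = 6.505×10⁹ K⁴.
A = 621/(0.74 × 5.67×10⁻⁸ × 6.505×10⁹).

A ≈ 2.28 m²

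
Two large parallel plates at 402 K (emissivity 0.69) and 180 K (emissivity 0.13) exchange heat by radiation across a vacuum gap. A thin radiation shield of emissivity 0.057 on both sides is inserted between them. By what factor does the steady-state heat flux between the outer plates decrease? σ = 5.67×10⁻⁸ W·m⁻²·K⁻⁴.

Without shield: q₀ = σΔ(T⁴)/(1/ε₁+1/ε₂−1) with denominator 8.142.
With shield the two gaps are in series; the resistances add: (1/ε₁+1/ε_s−1)+(1/ε_s+1/ε₂−1) = 17.99+24.24 = 42.23.
Heat-flux ratio q₀/q = 42.23/8.142.

factor ≈ 5.19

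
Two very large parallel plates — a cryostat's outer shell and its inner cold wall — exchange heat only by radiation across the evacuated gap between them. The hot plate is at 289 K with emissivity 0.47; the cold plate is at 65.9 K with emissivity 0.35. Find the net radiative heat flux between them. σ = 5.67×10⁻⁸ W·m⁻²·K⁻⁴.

q ≈ 99.0 W/m²

For two infinite grey parallel plates, q = σ(T₁⁴ − T₂⁴)/(1/ε₁ + 1/ε₂ − 1).
T₁⁴ − T₂⁴ = 6.976×10⁹ − 1.886×10⁷ = 6.957×10⁹ K⁴.
1/ε₁ + 1/ε₂ − 1 = 2.128 + 2.857 − 1 = 3.985.
q = 5.67×10⁻⁸ × 6.957×10⁹ / 3.985.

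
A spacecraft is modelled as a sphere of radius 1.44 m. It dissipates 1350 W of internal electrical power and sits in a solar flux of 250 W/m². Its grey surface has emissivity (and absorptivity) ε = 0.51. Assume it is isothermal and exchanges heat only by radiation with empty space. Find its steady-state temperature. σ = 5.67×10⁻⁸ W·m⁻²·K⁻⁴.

T ≈ 232 K

At steady state, absorbed solar power + internal power = radiated power.
Absorbed: α·S·A_cross = 0.51·250·6.514 = 830.6 W (cross-section πr²).
Total input = 830.6 + 1350 = 2181 W.
Radiated: εσ·A_surf·T⁴ with A_surf = 4πr² = 26.06 m².
T⁴ = 2181/(0.51·5.67×10⁻⁸·26.06) = 2.894×10⁹ K⁴.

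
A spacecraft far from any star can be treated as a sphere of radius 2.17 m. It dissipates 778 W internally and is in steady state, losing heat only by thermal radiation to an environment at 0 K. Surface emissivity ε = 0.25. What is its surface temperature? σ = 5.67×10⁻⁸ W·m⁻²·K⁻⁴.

Steady state: internal power = radiated power, P = εσA T⁴.
Radiating area A = 4πr² = 59.17 m².
T⁴ = P/(εσA) = 778/(0.25·5.67×10⁻⁸·59.17) = 9.275×10⁸ K⁴.
T = (9.275×10⁸)^(1/4).

T ≈ 175 K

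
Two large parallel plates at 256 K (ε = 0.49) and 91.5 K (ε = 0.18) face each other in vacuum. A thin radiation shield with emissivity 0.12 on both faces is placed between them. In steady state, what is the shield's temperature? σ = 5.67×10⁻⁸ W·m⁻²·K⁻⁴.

T_s ≈ 224 K

In steady state the net flux on the hot side equals that on the cold side.
σ(T₁⁴−T_s⁴)/D₁ = σ(T_s⁴−T₂⁴)/D₂, with D₁ = 1/ε₁+1/ε_s−1 = 9.374, D₂ = 1/ε_s+1/ε₂−1 = 12.89.
Solve for T_s⁴: T_s⁴ = (D₂·T₁⁴ + D₁·T₂⁴)/(D₁+D₂) = 2.516×10⁹ K⁴.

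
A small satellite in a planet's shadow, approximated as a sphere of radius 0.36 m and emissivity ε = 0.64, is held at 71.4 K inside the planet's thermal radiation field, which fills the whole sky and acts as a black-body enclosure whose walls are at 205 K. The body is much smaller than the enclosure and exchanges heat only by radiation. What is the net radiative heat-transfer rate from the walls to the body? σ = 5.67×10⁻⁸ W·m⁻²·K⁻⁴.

P_net ≈ 103 W

For a small grey body in a large enclosure: P_net = εσA(T_body⁴ − T_wall⁴).
A = 4πr² = 1.629 m²; T_body⁴ − T_wall⁴ = 2.599×10⁷ − 1.766×10⁹ = -1.740×10⁹ K⁴.
|P_net| = 0.64·5.67×10⁻⁸·1.629·1.740×10⁹.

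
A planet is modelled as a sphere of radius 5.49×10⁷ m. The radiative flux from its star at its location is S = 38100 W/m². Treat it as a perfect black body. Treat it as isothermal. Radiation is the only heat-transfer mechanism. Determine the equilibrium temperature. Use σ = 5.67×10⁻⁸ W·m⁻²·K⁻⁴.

T ≈ 640 K

At equilibrium, absorbed power = emitted power.
Absorbing cross-section = πr² = 9.469×10¹⁵ m²; emitting surface = 4πr² = 3.788×10¹⁶ m² (ratio 4).
S·A_cross = εσ·A_surf·T⁴  ⇒  T⁴ = S/(4σ).
T⁴ = 1.00·38100/(4·5.67×10⁻⁸) = 1.680×10¹¹ K⁴.
T = (1.680×10¹¹)^(1/4).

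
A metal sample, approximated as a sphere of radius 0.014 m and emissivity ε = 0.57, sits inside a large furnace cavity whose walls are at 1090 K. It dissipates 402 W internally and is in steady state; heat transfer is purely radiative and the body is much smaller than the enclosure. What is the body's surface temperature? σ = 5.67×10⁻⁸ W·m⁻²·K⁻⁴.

For a small grey body in a large enclosure, net radiated power = εσA(T⁴ − T_w⁴).
Steady state: P = εσA(T⁴ − T_w⁴) with A = 4πr² = 0.002463 m².
T⁴ = P/(εσA) + T_w⁴ = 402/(0.57·5.67×10⁻⁸·0.002463) + (1090)⁴
    = 5.050×10¹² + 1.412×10¹² = 6.462×10¹² K⁴.

T ≈ 1590 K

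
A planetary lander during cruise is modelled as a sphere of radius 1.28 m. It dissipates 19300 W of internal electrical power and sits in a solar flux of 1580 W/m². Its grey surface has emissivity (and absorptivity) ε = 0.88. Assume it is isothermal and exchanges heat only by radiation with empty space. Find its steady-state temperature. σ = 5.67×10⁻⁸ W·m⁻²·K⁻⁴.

At steady state, absorbed solar power + internal power = radiated power.
Absorbed: α·S·A_cross = 0.88·1580·5.147 = 7157 W (cross-section πr²).
Total input = 7157 + 19300 = 26460 W.
Radiated: εσ·A_surf·T⁴ with A_surf = 4πr² = 20.59 m².
T⁴ = 26460/(0.88·5.67×10⁻⁸·20.59) = 2.575×10¹⁰ K⁴.

T ≈ 401 K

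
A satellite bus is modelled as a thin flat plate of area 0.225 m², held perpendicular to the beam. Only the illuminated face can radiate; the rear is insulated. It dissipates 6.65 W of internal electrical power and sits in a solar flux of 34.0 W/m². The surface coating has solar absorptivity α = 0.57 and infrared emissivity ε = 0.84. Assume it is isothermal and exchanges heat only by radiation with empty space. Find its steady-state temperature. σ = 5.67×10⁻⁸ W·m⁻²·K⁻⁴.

At steady state, absorbed solar power + internal power = radiated power.
Absorbed: α·S·A_cross = 0.57·34.0·0.2250 = 4.361 W (cross-section A).
Total input = 4.361 + 6.65 = 11.01 W.
Radiated: εσ·A_surf·T⁴ with A_surf = A = 0.2250 m².
T⁴ = 11.01/(0.84·5.67×10⁻⁸·0.2250) = 1.027×10⁹ K⁴.

T ≈ 179 K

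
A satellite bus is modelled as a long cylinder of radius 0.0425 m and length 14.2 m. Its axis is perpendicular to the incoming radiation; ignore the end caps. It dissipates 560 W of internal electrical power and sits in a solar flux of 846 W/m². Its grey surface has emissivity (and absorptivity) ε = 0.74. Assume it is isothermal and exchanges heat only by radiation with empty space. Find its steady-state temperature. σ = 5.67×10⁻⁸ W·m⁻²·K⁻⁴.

At steady state, absorbed solar power + internal power = radiated power.
Absorbed: α·S·A_cross = 0.74·846·1.207 = 755.6 W (cross-section 2rL).
Total input = 755.6 + 560 = 1316 W.
Radiated: εσ·A_surf·T⁴ with A_surf = 2πrL = 3.792 m².
T⁴ = 1316/(0.74·5.67×10⁻⁸·3.792) = 8.269×10⁹ K⁴.

T ≈ 302 K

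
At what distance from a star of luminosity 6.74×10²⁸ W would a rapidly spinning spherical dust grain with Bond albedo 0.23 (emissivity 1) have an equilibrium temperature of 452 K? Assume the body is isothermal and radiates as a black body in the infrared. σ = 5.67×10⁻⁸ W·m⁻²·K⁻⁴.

For an isothermal black-emitting sphere, (1−a)S·πr² = σ·4πr²·T⁴ ⇒ S = 4σT⁴/(1−a).
S = 4·5.67×10⁻⁸·(452)⁴/0.770 = 12290 W/m².
Flux falls as S = L/(4πd²), so d = √(L/(4πS)) = √(6.74×10²⁸/(4π·12290)).

d ≈ 6.60×10¹¹ m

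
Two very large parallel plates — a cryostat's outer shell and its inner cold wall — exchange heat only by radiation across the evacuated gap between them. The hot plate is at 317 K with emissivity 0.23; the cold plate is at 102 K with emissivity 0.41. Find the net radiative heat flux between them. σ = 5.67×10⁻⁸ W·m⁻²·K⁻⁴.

For two infinite grey parallel plates, q = σ(T₁⁴ − T₂⁴)/(1/ε₁ + 1/ε₂ − 1).
T₁⁴ − T₂⁴ = 1.010×10¹⁰ − 1.082×10⁸ = 9.990×10⁹ K⁴.
1/ε₁ + 1/ε₂ − 1 = 4.348 + 2.439 − 1 = 5.787.
q = 5.67×10⁻⁸ × 9.990×10⁹ / 5.787.

q ≈ 97.9 W/m²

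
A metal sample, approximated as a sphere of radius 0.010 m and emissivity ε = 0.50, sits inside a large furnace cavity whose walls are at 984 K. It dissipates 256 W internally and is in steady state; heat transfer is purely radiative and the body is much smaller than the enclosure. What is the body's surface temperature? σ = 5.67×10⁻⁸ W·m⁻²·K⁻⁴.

T ≈ 1690 K

For a small grey body in a large enclosure, net radiated power = εσA(T⁴ − T_w⁴).
Steady state: P = εσA(T⁴ − T_w⁴) with A = 4πr² = 0.001257 m².
T⁴ = P/(εσA) + T_w⁴ = 256/(0.50·5.67×10⁻⁸·0.001257) + (984)⁴
    = 7.186×10¹² + 9.375×10¹¹ = 8.123×10¹² K⁴.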